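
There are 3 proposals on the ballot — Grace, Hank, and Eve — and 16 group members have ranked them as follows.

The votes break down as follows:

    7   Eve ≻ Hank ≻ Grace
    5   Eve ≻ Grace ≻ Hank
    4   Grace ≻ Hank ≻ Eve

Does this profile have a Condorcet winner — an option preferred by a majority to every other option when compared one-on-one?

Yes

Head-to-head results (16 voters total):
Grace vs Hank: Grace wins 9–7.
Grace vs Eve: Eve wins 12–4.
Hank vs Eve: Eve wins 12–4.
Eve beats each rival — Grace (12–4), Hank (12–4) — so Eve is the Condorcet winner.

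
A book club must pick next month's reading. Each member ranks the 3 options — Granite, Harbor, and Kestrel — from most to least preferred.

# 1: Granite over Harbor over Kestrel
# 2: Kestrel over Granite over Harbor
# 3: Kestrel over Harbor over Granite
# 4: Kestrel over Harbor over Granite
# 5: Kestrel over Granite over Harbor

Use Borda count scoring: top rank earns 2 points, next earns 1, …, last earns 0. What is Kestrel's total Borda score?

8

Borda scores:
  Granite: 2 + 1 + 0 + 0 + 1 = 4
  Harbor: 1 + 0 + 1 + 1 + 0 = 3
  Kestrel: 0 + 2 + 2 + 2 + 2 = 8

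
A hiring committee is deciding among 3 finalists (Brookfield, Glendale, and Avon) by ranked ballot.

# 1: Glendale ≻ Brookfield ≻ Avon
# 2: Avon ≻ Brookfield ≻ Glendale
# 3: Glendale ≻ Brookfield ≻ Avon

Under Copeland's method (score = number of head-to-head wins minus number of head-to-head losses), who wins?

Glendale

Pairwise results:
  Brookfield vs Glendale: Glendale wins 2–1.
  Brookfield vs Avon: Brookfield wins 2–1.
  Glendale vs Avon: Glendale wins 2–1.
Copeland scores (wins − losses):
  Brookfield: 1 − 1 = 0
  Glendale: 2 − 0 = 2
  Avon: 0 − 2 = -2
Glendale has the best Copeland score.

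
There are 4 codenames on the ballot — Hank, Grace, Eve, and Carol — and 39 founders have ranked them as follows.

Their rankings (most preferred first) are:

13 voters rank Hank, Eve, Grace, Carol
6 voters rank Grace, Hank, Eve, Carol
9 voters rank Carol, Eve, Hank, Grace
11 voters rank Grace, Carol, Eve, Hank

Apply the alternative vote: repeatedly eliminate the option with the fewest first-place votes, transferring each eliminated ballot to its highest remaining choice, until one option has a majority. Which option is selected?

Hank

Round 1: Grace 17, Hank 13, Carol 9, Eve 0. Eve has the fewest and is eliminated.
Round 2: Grace 17, Hank 13, Carol 9. Carol has the fewest and is eliminated.
Round 3: Hank 22, Grace 17. Hank has a majority.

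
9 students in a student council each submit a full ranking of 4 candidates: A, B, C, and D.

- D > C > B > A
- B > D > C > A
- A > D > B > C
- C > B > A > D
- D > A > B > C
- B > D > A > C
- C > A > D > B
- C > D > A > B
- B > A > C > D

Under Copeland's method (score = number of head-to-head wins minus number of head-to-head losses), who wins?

Pairwise results:
  A vs B: B wins 5–4.
  A vs C: C wins 5–4.
  A vs D: D wins 5–4.
  B vs C: B wins 5–4.
  B vs D: D wins 5–4.
  C vs D: D wins 5–4.
Copeland scores (wins − losses):
  A: 0 − 3 = -3
  B: 2 − 1 = 1
  C: 1 − 2 = -1
  D: 3 − 0 = 3
D has the best Copeland score.

D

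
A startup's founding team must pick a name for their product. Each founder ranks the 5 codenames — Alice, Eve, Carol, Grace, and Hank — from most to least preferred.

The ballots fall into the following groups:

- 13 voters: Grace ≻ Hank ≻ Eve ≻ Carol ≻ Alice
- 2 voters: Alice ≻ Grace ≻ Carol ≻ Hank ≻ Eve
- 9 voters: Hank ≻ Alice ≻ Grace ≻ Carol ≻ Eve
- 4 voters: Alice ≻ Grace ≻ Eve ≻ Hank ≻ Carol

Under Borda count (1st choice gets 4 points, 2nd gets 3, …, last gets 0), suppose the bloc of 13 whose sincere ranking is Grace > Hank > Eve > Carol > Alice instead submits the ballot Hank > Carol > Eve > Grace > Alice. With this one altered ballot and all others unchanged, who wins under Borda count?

Borda totals with the altered ballot: Alice 51, Eve 34, Carol 52, Grace 49, Hank 94.
The switch changes the winner from Grace to Hank.

Hank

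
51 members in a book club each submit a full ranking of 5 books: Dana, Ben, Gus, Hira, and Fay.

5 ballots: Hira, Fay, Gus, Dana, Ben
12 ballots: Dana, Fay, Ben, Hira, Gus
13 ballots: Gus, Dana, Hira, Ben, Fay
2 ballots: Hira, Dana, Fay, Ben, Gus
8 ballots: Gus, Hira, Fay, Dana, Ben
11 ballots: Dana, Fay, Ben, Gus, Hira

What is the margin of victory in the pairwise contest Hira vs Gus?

13

Ballots ranking Hira above Gus: 5+12+2 = 19.
Ballots ranking Gus above Hira: 13+8+11 = 32.
Gus wins 32–19, a margin of 13.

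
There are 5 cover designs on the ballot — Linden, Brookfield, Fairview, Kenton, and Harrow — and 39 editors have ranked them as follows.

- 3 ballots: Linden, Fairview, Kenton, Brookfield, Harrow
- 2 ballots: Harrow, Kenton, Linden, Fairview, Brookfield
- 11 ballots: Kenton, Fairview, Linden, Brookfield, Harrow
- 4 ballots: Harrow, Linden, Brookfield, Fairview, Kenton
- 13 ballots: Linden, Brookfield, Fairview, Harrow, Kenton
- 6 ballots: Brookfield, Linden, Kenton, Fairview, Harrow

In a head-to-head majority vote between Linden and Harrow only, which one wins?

Ballots ranking Linden above Harrow: 3+11+13+6 = 33.
Ballots ranking Harrow above Linden: 2+4 = 6.
Linden wins the head-to-head, 33–6.

Linden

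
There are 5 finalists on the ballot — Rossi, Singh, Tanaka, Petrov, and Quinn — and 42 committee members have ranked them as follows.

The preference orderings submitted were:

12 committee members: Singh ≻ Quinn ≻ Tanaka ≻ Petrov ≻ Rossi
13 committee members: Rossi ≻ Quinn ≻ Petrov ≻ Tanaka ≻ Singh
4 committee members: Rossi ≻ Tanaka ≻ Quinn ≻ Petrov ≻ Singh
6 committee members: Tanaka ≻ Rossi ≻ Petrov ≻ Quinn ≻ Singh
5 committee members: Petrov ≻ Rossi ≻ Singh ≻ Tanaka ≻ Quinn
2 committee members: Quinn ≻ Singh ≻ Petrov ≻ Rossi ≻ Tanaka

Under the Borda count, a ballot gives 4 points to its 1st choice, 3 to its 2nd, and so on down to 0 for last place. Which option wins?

Rossi

Borda scores:
  Rossi: 12·0 + 13·4 + 4·4 + 6·3 + 5·3 + 2·1 = 103
  Singh: 12·4 + 13·0 + 4·0 + 6·0 + 5·2 + 2·3 = 64
  Tanaka: 12·2 + 13·1 + 4·3 + 6·4 + 5·1 + 2·0 = 78
  Petrov: 12·1 + 13·2 + 4·1 + 6·2 + 5·4 + 2·2 = 78
  Quinn: 12·3 + 13·3 + 4·2 + 6·1 + 5·0 + 2·4 = 97
Rossi has the highest total.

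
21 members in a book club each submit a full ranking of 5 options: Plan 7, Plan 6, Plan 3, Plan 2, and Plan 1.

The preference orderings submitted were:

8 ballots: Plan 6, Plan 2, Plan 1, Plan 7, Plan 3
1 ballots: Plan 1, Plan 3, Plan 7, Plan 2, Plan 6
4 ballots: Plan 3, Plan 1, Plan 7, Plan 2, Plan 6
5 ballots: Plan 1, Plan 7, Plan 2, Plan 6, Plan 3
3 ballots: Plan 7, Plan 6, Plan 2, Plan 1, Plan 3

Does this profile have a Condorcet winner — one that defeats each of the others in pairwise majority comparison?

Head-to-head results (21 voters total):
Plan 7 vs Plan 6: Plan 7 wins 13–8.
Plan 7 vs Plan 3: Plan 7 wins 16–5.
Plan 7 vs Plan 2: Plan 7 wins 13–8.
Plan 7 vs Plan 1: Plan 1 wins 18–3.
Plan 6 vs Plan 3: Plan 6 wins 16–5.
Plan 6 vs Plan 2: Plan 6 wins 11–10.
Plan 6 vs Plan 1: Plan 6 wins 11–10.
Plan 3 vs Plan 2: Plan 2 wins 16–5.
Plan 3 vs Plan 1: Plan 1 wins 17–4.
Plan 2 vs Plan 1: Plan 2 wins 11–10.
No candidate beats all others: Plan 7 beats Plan 6 beats Plan 1 beats Plan 7, a majority cycle.

No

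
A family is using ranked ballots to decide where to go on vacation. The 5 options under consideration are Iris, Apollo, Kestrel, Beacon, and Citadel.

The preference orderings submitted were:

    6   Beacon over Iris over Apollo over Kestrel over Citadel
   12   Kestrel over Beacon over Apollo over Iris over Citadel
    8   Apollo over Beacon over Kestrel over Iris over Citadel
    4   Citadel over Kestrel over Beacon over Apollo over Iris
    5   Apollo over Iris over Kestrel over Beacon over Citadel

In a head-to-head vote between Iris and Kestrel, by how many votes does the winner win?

Ballots ranking Iris above Kestrel: 6+5 = 11.
Ballots ranking Kestrel above Iris: 12+8+4 = 24.
Kestrel wins 24–11, a margin of 13.

13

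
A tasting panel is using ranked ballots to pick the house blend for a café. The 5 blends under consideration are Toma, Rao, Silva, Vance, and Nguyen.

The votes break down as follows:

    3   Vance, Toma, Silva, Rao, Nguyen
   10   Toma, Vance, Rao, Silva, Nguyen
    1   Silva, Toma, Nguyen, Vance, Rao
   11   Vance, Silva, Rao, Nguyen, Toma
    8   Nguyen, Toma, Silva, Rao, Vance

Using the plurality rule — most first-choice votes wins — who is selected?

Vance

First-place vote totals:
  Toma: 10
  Rao: 0
  Silva: 1
  Vance: 14
  Nguyen: 8
Vance has the most first-place votes.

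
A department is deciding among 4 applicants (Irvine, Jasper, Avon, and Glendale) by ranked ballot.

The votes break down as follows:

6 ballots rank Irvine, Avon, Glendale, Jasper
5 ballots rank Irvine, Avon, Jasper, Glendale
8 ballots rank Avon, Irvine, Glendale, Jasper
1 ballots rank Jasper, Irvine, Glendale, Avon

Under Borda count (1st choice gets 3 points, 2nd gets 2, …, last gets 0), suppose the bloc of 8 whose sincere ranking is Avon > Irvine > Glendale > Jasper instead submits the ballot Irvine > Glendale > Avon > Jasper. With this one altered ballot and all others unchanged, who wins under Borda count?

Irvine

Borda totals with the altered ballot: Irvine 59, Jasper 8, Avon 30, Glendale 23.
The winner is unchanged: still Irvine.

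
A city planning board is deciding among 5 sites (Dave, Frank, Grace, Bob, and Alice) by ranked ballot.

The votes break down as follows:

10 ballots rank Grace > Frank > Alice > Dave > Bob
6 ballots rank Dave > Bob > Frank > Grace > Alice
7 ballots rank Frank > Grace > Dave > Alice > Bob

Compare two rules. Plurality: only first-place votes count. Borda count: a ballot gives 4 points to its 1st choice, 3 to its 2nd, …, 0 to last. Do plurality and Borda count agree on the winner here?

No

Plurality first-place counts: Dave 6, Frank 7, Grace 10, Bob 0, Alice 0 → Grace.
Borda totals: Dave 48, Frank 70, Grace 67, Bob 18, Alice 27 → Frank.
The two rules disagree: plurality picks Grace, Borda picks Frank.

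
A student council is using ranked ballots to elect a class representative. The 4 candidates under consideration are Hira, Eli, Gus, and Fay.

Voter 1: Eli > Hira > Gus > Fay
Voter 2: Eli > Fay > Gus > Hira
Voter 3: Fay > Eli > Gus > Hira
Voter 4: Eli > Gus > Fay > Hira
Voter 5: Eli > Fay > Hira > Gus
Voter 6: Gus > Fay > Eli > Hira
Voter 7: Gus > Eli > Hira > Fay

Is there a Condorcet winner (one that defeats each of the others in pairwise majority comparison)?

Head-to-head results (7 voters total):
Hira vs Eli: Eli wins 7–0.
Hira vs Gus: Gus wins 5–2.
Hira vs Fay: Fay wins 5–2.
Eli vs Gus: Eli wins 5–2.
Eli vs Fay: Eli wins 5–2.
Gus vs Fay: Gus wins 4–3.
Eli beats each rival — Hira (7–0), Gus (5–2), Fay (5–2) — so Eli is the Condorcet winner.

Yes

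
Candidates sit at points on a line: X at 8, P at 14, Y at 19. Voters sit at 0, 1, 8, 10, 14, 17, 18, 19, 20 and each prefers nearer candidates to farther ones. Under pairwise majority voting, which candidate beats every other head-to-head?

With single-peaked preferences on a line, the Condorcet winner is the candidate closest to the median voter.
The median voter (position 14) is closest to P at 14.
Check: P vs Y — voters closer to P: 5 of 9.

P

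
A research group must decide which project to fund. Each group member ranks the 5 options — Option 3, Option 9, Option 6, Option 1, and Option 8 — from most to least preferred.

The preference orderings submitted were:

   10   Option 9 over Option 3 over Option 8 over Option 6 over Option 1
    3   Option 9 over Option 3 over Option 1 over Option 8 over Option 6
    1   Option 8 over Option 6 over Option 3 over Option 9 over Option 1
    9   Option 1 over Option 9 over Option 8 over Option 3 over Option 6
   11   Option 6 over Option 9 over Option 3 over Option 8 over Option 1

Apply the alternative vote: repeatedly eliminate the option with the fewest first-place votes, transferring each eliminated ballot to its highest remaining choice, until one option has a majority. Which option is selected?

Option 9

Round 1: Option 9 13, Option 6 11, Option 1 9, Option 8 1, Option 3 0. Option 3 has the fewest and is eliminated.
Round 2: Option 9 13, Option 6 11, Option 1 9, Option 8 1. Option 8 has the fewest and is eliminated.
Round 3: Option 9 13, Option 6 12, Option 1 9. Option 1 has the fewest and is eliminated.
Round 4: Option 9 22, Option 6 12. Option 9 has a majority.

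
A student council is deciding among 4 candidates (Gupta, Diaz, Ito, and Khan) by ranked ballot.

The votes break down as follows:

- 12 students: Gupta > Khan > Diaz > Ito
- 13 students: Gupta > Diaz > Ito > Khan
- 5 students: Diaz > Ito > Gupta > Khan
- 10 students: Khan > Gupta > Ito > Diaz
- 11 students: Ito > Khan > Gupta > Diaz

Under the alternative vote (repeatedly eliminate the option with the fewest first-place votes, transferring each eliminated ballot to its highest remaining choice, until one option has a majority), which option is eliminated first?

Round 1: Gupta 25, Ito 11, Khan 10, Diaz 5. Diaz has the fewest and is eliminated.
Round 2: Gupta 25, Ito 16, Khan 10. Khan has the fewest and is eliminated.
Round 3: Gupta 35, Ito 16. Gupta has a majority.

Diaz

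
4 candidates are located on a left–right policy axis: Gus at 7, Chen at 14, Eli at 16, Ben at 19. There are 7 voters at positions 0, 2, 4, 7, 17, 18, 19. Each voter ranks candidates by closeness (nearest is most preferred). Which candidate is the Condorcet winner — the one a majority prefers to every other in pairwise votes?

With single-peaked preferences on a line, the Condorcet winner is the candidate closest to the median voter.
The median voter (position 7) is closest to Gus at 7.
Check: Gus vs Eli — voters closer to Gus: 4 of 7.

Gus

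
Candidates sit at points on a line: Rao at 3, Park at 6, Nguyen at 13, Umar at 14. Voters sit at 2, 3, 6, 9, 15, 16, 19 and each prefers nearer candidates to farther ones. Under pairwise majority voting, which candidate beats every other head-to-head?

Park

With single-peaked preferences on a line, the Condorcet winner is the candidate closest to the median voter.
The median voter (position 9) is closest to Park at 6.
Check: Park vs Rao — voters closer to Park: 5 of 7.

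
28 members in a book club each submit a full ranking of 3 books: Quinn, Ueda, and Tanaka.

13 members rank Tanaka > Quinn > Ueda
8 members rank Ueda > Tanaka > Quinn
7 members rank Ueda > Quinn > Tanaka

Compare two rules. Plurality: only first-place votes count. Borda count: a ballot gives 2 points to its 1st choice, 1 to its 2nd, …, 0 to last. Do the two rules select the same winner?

No

Plurality first-place counts: Quinn 0, Ueda 15, Tanaka 13 → Ueda.
Borda totals: Quinn 20, Ueda 30, Tanaka 34 → Tanaka.
The two rules disagree: plurality picks Ueda, Borda picks Tanaka.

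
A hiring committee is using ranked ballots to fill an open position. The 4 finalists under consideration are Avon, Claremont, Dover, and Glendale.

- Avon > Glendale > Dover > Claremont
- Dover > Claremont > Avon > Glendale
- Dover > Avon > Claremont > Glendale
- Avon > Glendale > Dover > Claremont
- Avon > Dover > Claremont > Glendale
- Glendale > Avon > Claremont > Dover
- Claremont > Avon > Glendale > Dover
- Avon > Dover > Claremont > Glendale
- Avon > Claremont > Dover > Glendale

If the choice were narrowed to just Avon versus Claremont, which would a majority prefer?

Ballots ranking Avon above Claremont: 7.
Ballots ranking Claremont above Avon: 2.
Avon wins the head-to-head, 7–2.

Avon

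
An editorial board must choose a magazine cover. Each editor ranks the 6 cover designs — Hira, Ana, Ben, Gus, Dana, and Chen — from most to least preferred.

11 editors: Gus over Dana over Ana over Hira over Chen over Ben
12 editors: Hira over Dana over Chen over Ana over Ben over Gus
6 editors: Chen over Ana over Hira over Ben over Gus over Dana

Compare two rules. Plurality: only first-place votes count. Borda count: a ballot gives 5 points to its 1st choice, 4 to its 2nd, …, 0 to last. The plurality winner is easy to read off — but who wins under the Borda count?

Plurality first-place counts: Hira 12, Ana 0, Ben 0, Gus 11, Dana 0, Chen 6 → Hira.
Borda totals: Hira 100, Ana 81, Ben 24, Gus 61, Dana 92, Chen 77 → Hira.

Hira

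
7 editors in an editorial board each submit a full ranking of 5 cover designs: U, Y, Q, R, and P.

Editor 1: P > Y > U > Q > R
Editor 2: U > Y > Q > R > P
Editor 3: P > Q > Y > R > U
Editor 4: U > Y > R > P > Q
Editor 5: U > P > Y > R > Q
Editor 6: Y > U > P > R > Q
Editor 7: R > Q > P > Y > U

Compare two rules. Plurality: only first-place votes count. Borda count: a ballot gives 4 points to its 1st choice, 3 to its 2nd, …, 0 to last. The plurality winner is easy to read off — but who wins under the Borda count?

Plurality first-place counts: U 3, Y 1, Q 0, R 1, P 2 → U.
Borda totals: U 17, Y 18, Q 9, R 10, P 16 → Y.

Y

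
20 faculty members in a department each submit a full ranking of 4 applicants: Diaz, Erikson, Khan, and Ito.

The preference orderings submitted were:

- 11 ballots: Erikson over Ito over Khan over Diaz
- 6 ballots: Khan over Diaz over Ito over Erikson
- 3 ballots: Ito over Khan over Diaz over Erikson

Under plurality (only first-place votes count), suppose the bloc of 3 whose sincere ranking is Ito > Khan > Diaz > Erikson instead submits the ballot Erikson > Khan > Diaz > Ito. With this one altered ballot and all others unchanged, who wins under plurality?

First-place totals with the altered ballot: Diaz 0, Erikson 14, Khan 6, Ito 0.
The winner is unchanged: still Erikson.

Erikson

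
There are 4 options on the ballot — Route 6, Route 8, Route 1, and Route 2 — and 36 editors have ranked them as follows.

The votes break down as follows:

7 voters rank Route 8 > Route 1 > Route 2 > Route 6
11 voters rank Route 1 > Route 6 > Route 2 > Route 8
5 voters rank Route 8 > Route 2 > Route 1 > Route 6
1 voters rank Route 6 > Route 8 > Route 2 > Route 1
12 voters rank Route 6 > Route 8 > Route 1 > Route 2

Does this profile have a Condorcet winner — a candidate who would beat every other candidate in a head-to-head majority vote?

Head-to-head results (36 voters total):
Route 6 vs Route 8: Route 6 wins 24–12.
Route 6 vs Route 1: Route 1 wins 23–13.
Route 6 vs Route 2: Route 6 wins 24–12.
Route 8 vs Route 1: Route 8 wins 25–11.
Route 8 vs Route 2: Route 8 wins 25–11.
Route 1 vs Route 2: Route 1 wins 30–6.
No candidate beats all others: Route 6 beats Route 8 beats Route 1 beats Route 6, a majority cycle.

No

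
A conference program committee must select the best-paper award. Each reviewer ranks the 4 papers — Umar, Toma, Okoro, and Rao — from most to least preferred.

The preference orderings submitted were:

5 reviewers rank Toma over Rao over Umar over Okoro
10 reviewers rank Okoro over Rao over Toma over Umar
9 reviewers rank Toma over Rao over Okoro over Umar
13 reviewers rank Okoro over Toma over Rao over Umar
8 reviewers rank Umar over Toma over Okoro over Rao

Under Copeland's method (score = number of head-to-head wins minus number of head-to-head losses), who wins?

Okoro

Pairwise results:
  Umar vs Toma: Toma wins 37–8.
  Umar vs Okoro: Okoro wins 32–13.
  Umar vs Rao: Rao wins 37–8.
  Toma vs Okoro: Okoro wins 23–22.
  Toma vs Rao: Toma wins 35–10.
  Okoro vs Rao: Okoro wins 31–14.
Copeland scores (wins − losses):
  Umar: 0 − 3 = -3
  Toma: 2 − 1 = 1
  Okoro: 3 − 0 = 3
  Rao: 1 − 2 = -1
Okoro has the best Copeland score.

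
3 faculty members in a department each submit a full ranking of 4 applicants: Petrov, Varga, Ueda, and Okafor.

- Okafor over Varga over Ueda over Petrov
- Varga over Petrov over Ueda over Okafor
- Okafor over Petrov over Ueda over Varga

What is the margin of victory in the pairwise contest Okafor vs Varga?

1

Ballots ranking Okafor above Varga: 2.
Ballots ranking Varga above Okafor: 1.
Okafor wins 2–1, a margin of 1.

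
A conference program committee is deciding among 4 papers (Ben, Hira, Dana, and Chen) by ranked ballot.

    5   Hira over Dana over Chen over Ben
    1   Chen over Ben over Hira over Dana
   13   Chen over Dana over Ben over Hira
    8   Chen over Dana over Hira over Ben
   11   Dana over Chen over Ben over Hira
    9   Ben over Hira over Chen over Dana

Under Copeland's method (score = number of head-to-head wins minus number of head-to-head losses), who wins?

Pairwise results:
  Ben vs Hira: Ben wins 34–13.
  Ben vs Dana: Dana wins 37–10.
  Ben vs Chen: Chen wins 38–9.
  Hira vs Dana: Dana wins 32–15.
  Hira vs Chen: Chen wins 33–14.
  Dana vs Chen: Chen wins 31–16.
Copeland scores (wins − losses):
  Ben: 1 − 2 = -1
  Hira: 0 − 3 = -3
  Dana: 2 − 1 = 1
  Chen: 3 − 0 = 3
Chen has the best Copeland score.

Chen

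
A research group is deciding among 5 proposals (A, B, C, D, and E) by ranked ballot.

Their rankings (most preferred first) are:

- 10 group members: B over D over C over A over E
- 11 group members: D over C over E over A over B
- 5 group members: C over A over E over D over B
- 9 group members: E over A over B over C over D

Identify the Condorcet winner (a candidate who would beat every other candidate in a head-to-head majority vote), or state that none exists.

Head-to-head results (35 voters total):
A vs B: A wins 25–10.
A vs C: C wins 26–9.
A vs D: D wins 21–14.
A vs E: E wins 20–15.
B vs C: B wins 19–16.
B vs D: B wins 19–16.
B vs E: E wins 25–10.
C vs D: D wins 21–14.
C vs E: C wins 26–9.
D vs E: D wins 21–14.
No candidate beats all others: A beats B beats C beats A, a majority cycle.

There is no Condorcet winner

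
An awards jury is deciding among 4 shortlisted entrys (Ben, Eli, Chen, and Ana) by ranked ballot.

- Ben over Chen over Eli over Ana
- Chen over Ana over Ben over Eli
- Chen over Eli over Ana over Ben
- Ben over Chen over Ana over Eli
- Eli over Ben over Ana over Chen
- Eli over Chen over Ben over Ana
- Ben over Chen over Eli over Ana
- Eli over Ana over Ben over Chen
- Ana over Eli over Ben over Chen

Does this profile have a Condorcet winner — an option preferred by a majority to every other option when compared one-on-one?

Head-to-head results (9 voters total):
Ben vs Eli: Eli wins 5–4.
Ben vs Chen: Ben wins 6–3.
Ben vs Ana: Ben wins 5–4.
Eli vs Chen: Chen wins 5–4.
Eli vs Ana: Eli wins 6–3.
Chen vs Ana: Chen wins 6–3.
No candidate beats all others: Ben beats Chen beats Eli beats Ben, a majority cycle.

No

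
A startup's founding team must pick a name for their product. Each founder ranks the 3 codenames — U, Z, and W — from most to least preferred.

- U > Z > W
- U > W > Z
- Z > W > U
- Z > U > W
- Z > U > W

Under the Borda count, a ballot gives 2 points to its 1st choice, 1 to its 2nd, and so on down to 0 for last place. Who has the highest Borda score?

Z

Borda scores:
  U: 2 + 2 + 0 + 1 + 1 = 6
  Z: 1 + 0 + 2 + 2 + 2 = 7
  W: 0 + 1 + 1 + 0 + 0 = 2
Z has the highest total.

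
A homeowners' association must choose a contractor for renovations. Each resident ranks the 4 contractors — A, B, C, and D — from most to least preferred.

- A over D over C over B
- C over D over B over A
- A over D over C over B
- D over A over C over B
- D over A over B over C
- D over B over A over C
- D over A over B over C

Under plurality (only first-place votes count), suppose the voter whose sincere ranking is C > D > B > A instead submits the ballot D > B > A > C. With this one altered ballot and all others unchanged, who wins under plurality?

D

First-place totals with the altered ballot: A 2, B 0, C 0, D 5.
The winner is unchanged: still D.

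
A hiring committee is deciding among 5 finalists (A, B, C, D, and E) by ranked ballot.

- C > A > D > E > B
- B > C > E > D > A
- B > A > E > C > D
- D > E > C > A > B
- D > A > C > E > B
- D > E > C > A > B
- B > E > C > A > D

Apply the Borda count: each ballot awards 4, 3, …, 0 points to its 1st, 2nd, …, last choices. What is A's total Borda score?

12

Borda scores:
  A: 3 + 0 + 3 + 1 + 3 + 1 + 1 = 12
  B: 0 + 4 + 4 + 0 + 0 + 0 + 4 = 12
  C: 4 + 3 + 1 + 2 + 2 + 2 + 2 = 16
  D: 2 + 1 + 0 + 4 + 4 + 4 + 0 = 15
  E: 1 + 2 + 2 + 3 + 1 + 3 + 3 = 15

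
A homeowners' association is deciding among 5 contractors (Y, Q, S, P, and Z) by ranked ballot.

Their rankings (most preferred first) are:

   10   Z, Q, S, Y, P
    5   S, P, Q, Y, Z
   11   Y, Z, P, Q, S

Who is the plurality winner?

Y

First-place vote totals:
  Y: 11
  Q: 0
  S: 5
  P: 0
  Z: 10
Y has the most first-place votes.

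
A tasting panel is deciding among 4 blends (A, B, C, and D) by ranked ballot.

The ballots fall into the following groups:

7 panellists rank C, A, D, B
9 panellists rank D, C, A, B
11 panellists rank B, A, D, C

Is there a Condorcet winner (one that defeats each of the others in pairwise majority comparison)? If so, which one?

None — there is no Condorcet winner

Head-to-head results (27 voters total):
A vs B: A wins 16–11.
A vs C: C wins 16–11.
A vs D: A wins 18–9.
B vs C: C wins 16–11.
B vs D: D wins 16–11.
C vs D: D wins 20–7.
No candidate beats all others: A beats D beats C beats A, a majority cycle.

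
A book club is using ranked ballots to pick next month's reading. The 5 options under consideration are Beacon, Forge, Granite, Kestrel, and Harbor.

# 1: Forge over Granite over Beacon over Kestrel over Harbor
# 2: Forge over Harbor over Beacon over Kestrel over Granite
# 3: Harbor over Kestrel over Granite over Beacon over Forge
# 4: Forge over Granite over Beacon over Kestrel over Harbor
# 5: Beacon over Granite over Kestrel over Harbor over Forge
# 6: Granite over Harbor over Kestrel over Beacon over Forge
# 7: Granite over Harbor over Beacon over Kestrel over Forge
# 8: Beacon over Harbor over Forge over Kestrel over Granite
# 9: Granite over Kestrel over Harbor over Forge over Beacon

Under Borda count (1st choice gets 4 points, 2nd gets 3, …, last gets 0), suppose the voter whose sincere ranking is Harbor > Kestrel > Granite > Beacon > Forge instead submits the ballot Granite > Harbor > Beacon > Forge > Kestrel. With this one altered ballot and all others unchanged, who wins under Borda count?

Borda totals with the altered ballot: Beacon 19, Forge 16, Granite 25, Kestrel 12, Harbor 18.
The winner is unchanged: still Granite.

Granite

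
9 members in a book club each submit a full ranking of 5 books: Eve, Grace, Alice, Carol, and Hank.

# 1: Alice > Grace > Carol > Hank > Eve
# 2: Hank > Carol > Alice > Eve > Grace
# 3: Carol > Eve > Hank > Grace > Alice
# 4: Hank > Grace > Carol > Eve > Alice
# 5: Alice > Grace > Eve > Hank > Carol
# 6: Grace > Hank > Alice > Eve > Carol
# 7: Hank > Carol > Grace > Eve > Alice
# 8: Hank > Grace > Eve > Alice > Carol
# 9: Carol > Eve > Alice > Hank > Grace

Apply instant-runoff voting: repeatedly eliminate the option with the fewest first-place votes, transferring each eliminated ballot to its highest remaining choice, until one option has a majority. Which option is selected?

Hank

Round 1: Hank 4, Alice 2, Carol 2, Grace 1, Eve 0. Eve has the fewest and is eliminated.
Round 2: Hank 4, Alice 2, Carol 2, Grace 1. Grace has the fewest and is eliminated.
Round 3: Hank 5, Alice 2, Carol 2. Hank has a majority.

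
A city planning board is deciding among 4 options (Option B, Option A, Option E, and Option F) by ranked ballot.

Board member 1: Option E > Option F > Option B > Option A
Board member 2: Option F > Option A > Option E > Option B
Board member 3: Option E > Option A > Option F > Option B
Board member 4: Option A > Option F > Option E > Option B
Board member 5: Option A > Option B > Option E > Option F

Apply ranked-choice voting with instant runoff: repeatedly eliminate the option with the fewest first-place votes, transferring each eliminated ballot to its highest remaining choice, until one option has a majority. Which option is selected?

Round 1: Option A 2, Option E 2, Option F 1, Option B 0. Option B has the fewest and is eliminated.
Round 2: Option A 2, Option E 2, Option F 1. Option F has the fewest and is eliminated.
Round 3: Option A 3, Option E 2. Option A has a majority.

Option A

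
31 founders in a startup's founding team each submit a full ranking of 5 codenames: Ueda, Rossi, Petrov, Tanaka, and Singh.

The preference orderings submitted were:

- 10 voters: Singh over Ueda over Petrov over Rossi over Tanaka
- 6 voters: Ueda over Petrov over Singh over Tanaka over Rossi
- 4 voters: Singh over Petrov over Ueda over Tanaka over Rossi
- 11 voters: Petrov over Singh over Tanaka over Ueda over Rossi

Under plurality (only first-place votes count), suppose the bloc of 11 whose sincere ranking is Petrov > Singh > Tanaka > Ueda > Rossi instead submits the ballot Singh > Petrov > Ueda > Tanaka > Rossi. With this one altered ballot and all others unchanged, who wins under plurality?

Singh

First-place totals with the altered ballot: Ueda 6, Rossi 0, Petrov 0, Tanaka 0, Singh 25.
The winner is unchanged: still Singh.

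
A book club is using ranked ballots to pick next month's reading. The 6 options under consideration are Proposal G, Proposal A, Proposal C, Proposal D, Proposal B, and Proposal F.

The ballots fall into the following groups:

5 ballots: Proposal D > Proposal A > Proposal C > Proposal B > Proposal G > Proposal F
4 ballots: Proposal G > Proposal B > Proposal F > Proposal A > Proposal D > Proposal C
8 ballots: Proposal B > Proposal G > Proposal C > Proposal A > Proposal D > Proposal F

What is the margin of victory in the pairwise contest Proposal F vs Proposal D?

9

Ballots ranking Proposal F above Proposal D: 4.
Ballots ranking Proposal D above Proposal F: 5+8 = 13.
Proposal D wins 13–4, a margin of 9.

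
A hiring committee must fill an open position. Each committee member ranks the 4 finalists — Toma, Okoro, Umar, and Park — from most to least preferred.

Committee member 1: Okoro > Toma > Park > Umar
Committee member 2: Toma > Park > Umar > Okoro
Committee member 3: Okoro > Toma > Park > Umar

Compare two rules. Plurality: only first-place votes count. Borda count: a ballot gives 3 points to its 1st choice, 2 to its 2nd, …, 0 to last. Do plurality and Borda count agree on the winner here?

Plurality first-place counts: Toma 1, Okoro 2, Umar 0, Park 0 → Okoro.
Borda totals: Toma 7, Okoro 6, Umar 1, Park 4 → Toma.
The two rules disagree: plurality picks Okoro, Borda picks Toma.

No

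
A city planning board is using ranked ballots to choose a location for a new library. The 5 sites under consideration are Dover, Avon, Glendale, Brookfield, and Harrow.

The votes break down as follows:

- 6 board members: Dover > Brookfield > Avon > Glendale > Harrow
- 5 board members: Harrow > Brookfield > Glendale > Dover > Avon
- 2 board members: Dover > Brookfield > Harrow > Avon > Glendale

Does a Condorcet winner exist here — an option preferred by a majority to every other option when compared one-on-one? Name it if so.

Head-to-head results (13 voters total):
Dover vs Avon: Dover wins 13–0.
Dover vs Glendale: Dover wins 8–5.
Dover vs Brookfield: Dover wins 8–5.
Dover vs Harrow: Dover wins 8–5.
Avon vs Glendale: Avon wins 8–5.
Avon vs Brookfield: Brookfield wins 13–0.
Avon vs Harrow: Harrow wins 7–6.
Glendale vs Brookfield: Brookfield wins 13–0.
Glendale vs Harrow: Harrow wins 7–6.
Brookfield vs Harrow: Brookfield wins 8–5.
Dover beats each rival — Avon (13–0), Glendale (8–5), Brookfield (8–5), Harrow (8–5) — so Dover is the Condorcet winner.

Dover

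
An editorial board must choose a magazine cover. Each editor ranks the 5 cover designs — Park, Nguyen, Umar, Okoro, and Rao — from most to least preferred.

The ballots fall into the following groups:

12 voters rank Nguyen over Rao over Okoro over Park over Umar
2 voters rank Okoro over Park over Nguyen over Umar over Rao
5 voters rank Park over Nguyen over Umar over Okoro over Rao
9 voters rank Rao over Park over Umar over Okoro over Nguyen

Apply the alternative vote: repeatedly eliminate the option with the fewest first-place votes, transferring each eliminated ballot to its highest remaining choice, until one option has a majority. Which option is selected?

Round 1: Nguyen 12, Rao 9, Park 5, Okoro 2, Umar 0. Umar has the fewest and is eliminated.
Round 2: Nguyen 12, Rao 9, Park 5, Okoro 2. Okoro has the fewest and is eliminated.
Round 3: Nguyen 12, Rao 9, Park 7. Park has the fewest and is eliminated.
Round 4: Nguyen 19, Rao 9. Nguyen has a majority.

Nguyen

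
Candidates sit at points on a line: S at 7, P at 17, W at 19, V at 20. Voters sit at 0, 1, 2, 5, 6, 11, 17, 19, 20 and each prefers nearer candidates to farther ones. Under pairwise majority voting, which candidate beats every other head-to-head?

With single-peaked preferences on a line, the Condorcet winner is the candidate closest to the median voter.
The median voter (position 6) is closest to S at 7.
Check: S vs V — voters closer to S: 6 of 9.

S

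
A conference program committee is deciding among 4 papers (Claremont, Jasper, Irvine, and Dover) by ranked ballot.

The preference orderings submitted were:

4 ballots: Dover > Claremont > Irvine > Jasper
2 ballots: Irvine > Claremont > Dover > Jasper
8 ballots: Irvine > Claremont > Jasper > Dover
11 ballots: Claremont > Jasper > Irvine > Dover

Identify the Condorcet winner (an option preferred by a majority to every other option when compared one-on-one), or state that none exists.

Claremont

Head-to-head results (25 voters total):
Claremont vs Jasper: Claremont wins 25–0.
Claremont vs Irvine: Claremont wins 15–10.
Claremont vs Dover: Claremont wins 21–4.
Jasper vs Irvine: Irvine wins 14–11.
Jasper vs Dover: Jasper wins 19–6.
Irvine vs Dover: Irvine wins 21–4.
Claremont beats each rival — Jasper (25–0), Irvine (15–10), Dover (21–4) — so Claremont is the Condorcet winner.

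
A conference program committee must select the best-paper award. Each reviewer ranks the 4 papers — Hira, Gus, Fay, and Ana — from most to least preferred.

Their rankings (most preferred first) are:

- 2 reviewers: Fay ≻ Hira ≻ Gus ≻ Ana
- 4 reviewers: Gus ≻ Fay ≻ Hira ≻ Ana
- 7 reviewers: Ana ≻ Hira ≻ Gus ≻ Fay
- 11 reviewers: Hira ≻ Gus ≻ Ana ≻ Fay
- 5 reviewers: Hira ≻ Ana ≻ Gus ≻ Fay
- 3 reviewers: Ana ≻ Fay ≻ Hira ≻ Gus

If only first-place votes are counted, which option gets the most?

First-place vote totals:
  Hira: 16
  Gus: 4
  Fay: 2
  Ana: 10
Hira has the most first-place votes.

Hira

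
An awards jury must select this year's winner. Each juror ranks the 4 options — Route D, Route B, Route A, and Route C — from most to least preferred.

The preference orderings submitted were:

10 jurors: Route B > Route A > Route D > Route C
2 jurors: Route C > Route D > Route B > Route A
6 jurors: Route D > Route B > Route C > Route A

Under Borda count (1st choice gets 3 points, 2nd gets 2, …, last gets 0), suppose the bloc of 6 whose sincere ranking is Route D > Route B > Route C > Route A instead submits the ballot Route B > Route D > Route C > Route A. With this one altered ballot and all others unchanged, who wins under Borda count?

Borda totals with the altered ballot: Route D 26, Route B 50, Route A 20, Route C 12.
The winner is unchanged: still Route B.

Route B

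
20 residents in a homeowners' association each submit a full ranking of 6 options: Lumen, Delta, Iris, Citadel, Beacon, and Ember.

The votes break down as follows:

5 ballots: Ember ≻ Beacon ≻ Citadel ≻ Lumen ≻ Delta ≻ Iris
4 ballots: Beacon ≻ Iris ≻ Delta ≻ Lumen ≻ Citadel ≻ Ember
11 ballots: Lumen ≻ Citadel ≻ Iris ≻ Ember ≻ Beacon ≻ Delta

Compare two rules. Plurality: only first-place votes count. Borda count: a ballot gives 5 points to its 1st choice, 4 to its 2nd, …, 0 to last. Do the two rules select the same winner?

Plurality first-place counts: Lumen 11, Delta 0, Iris 0, Citadel 0, Beacon 4, Ember 5 → Lumen.
Borda totals: Lumen 73, Delta 17, Iris 49, Citadel 63, Beacon 51, Ember 47 → Lumen.
The two rules agree on Lumen.

Yes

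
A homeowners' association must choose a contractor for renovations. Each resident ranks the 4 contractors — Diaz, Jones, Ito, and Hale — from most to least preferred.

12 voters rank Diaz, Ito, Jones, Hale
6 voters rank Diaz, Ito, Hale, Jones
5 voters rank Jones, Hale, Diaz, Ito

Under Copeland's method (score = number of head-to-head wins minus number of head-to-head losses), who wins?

Pairwise results:
  Diaz vs Jones: Diaz wins 18–5.
  Diaz vs Ito: Diaz wins 23–0.
  Diaz vs Hale: Diaz wins 18–5.
  Jones vs Ito: Ito wins 18–5.
  Jones vs Hale: Jones wins 17–6.
  Ito vs Hale: Ito wins 18–5.
Copeland scores (wins − losses):
  Diaz: 3 − 0 = 3
  Jones: 1 − 2 = -1
  Ito: 2 − 1 = 1
  Hale: 0 − 3 = -3
Diaz has the best Copeland score.

Diaz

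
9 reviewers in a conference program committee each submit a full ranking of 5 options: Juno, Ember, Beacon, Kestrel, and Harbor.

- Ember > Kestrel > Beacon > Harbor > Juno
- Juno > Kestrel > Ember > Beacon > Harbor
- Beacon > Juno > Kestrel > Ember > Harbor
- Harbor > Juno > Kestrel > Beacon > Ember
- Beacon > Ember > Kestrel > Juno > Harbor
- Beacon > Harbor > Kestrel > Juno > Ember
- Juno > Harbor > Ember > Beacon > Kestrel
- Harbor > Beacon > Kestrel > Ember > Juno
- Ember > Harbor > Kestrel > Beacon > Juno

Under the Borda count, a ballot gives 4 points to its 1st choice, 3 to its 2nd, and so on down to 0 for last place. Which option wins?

Borda scores:
  Juno: 0 + 4 + 3 + 3 + 1 + 1 + 4 + 0 + 0 = 16
  Ember: 4 + 2 + 1 + 0 + 3 + 0 + 2 + 1 + 4 = 17
  Beacon: 2 + 1 + 4 + 1 + 4 + 4 + 1 + 3 + 1 = 21
  Kestrel: 3 + 3 + 2 + 2 + 2 + 2 + 0 + 2 + 2 = 18
  Harbor: 1 + 0 + 0 + 4 + 0 + 3 + 3 + 4 + 3 = 18
Beacon has the highest total.

Beacon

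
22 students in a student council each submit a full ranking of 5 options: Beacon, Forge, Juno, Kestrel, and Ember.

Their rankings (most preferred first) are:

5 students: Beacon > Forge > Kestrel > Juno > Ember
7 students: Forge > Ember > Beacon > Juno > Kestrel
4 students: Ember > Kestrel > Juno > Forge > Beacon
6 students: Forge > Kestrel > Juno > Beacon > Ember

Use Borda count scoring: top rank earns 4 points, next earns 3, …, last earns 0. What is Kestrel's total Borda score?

Borda scores:
  Beacon: 5·4 + 7·2 + 4·0 + 6·1 = 40
  Forge: 5·3 + 7·4 + 4·1 + 6·4 = 71
  Juno: 5·1 + 7·1 + 4·2 + 6·2 = 32
  Kestrel: 5·2 + 7·0 + 4·3 + 6·3 = 40
  Ember: 5·0 + 7·3 + 4·4 + 6·0 = 37

40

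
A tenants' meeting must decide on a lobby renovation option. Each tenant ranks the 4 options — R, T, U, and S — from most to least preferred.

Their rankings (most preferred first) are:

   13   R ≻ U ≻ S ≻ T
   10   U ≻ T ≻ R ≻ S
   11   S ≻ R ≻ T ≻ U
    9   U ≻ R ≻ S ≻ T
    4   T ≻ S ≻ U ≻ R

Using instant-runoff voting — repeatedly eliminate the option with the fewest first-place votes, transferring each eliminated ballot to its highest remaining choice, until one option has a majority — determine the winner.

Round 1: U 19, R 13, S 11, T 4. T has the fewest and is eliminated.
Round 2: U 19, S 15, R 13. R has the fewest and is eliminated.
Round 3: U 32, S 15. U has a majority.

U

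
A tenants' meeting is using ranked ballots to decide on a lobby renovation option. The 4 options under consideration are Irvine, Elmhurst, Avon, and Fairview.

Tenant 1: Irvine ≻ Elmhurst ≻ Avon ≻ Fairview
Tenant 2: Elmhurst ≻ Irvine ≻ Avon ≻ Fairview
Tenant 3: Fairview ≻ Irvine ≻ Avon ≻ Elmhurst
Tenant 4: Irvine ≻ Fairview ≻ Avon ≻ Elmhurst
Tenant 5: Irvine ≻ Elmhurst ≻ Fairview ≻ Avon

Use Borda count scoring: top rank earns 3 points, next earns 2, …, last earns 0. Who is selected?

Borda scores:
  Irvine: 3 + 2 + 2 + 3 + 3 = 13
  Elmhurst: 2 + 3 + 0 + 0 + 2 = 7
  Avon: 1 + 1 + 1 + 1 + 0 = 4
  Fairview: 0 + 0 + 3 + 2 + 1 = 6
Irvine has the highest total.

Irvine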